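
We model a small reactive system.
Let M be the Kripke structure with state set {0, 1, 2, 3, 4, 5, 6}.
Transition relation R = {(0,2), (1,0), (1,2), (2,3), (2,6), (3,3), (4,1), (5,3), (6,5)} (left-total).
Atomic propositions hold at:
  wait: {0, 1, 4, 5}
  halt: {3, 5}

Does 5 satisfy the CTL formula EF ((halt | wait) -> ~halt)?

Sat(halt | wait) = {0, 1, 3, 4, 5}
Sat(~halt) = {0, 1, 2, 4, 6}
Sat((halt | wait) -> ~halt) = {0, 1, 2, 4, 6}
EF ((halt | wait) -> ~halt): least fixpoint, start Z0 = {0, 1, 2, 4, 6}, add states with some successor in Z. Already a fixed point.
Sat(EF ((halt | wait) -> ~halt)) = {0, 1, 2, 4, 6}
5 ∉ Sat(EF ((halt | wait) -> ~halt)) = {0, 1, 2, 4, 6}, so the formula does not hold at 5.

No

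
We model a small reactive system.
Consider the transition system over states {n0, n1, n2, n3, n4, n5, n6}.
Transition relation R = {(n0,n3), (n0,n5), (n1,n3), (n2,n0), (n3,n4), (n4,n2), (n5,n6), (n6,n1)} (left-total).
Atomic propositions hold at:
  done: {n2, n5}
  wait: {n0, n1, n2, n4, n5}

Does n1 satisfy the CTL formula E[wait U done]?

No

E[wait U done]: least fixpoint, start Z0 = Sat(done) = {n2, n5}, add states in Sat(wait) with some successor in Z. Z1 = {n0, n2, n4, n5}; fixed.
Sat(E[wait U done]) = {n0, n2, n4, n5}
n1 ∉ Sat(E[wait U done]) = {n0, n2, n4, n5}, so the formula does not hold at n1.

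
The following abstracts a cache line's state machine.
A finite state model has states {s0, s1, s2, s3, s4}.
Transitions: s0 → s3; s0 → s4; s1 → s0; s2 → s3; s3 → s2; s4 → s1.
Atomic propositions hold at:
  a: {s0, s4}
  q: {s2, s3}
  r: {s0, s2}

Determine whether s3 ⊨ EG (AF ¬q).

Sat(¬q) = {s0, s1, s4}
AF ¬q: least fixpoint, start Z0 = {s0, s1, s4}, add states with every successor in Z. Already a fixed point.
Sat(AF ¬q) = {s0, s1, s4}
EG (AF ¬q): greatest fixpoint, start Z0 = {s0, s1, s4}, keep only states in Sat with some successor in Z. Already a fixed point.
Sat(EG (AF ¬q)) = {s0, s1, s4}
s3 ∉ Sat(EG (AF ¬q)) = {s0, s1, s4}, so the formula does not hold at s3.

No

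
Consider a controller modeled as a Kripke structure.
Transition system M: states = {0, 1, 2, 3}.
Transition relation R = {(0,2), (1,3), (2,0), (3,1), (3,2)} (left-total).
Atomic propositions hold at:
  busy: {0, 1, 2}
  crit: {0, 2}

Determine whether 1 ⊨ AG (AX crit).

Sat(AX crit) = {s : every successor in {0, 2}} = {0, 2}
AG (AX crit): greatest fixpoint, start Z0 = {0, 2}, keep only states in Sat with every successor in Z. Already a fixed point.
Sat(AG (AX crit)) = {0, 2}
1 ∉ Sat(AG (AX crit)) = {0, 2}, so the formula does not hold at 1.

No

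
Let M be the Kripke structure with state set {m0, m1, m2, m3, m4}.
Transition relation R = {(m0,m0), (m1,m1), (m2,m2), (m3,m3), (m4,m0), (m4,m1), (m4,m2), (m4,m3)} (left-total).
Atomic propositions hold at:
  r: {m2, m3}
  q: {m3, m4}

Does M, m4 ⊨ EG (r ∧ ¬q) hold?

No

Sat(¬q) = {m0, m1, m2}
Sat(r ∧ ¬q) = {m2}
EG (r ∧ ¬q): greatest fixpoint, start Z0 = {m2}, keep only states in Sat with some successor in Z. Already a fixed point.
Sat(EG (r ∧ ¬q)) = {m2}
m4 ∉ Sat(EG (r ∧ ¬q)) = {m2}, so the formula does not hold at m4.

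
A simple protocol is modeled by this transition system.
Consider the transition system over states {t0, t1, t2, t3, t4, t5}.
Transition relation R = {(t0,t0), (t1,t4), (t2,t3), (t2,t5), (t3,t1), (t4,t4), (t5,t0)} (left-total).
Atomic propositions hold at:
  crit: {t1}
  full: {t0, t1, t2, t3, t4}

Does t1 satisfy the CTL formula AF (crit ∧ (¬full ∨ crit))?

Sat(¬full) = {t5}
Sat(¬full ∨ crit) = {t1, t5}
Sat(crit ∧ (¬full ∨ crit)) = {t1}
AF (crit ∧ (¬full ∨ crit)): least fixpoint, start Z0 = {t1}, add states with every successor in Z. Z1 = {t1, t3}; fixed.
Sat(AF (crit ∧ (¬full ∨ crit))) = {t1, t3}
t1 ∈ Sat(AF (crit ∧ (¬full ∨ crit))) = {t1, t3}, so the formula holds at t1.

Yes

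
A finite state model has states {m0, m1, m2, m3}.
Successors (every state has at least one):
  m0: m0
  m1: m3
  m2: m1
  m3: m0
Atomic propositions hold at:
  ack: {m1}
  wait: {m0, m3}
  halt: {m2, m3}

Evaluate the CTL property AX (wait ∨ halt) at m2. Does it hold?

No

Sat(wait ∨ halt) = {m0, m2, m3}
Sat(AX (wait ∨ halt)) = {s : every successor in {m0, m2, m3}} = {m0, m1, m3}
m2 ∉ Sat(AX (wait ∨ halt)) = {m0, m1, m3}, so the formula does not hold at m2.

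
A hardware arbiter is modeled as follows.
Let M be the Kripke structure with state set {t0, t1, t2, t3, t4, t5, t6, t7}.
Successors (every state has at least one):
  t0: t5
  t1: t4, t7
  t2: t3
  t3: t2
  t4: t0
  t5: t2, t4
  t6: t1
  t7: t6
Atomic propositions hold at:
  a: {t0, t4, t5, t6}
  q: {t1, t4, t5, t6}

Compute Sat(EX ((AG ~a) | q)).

Sat(~a) = {t1, t2, t3, t7}
AG ~a: greatest fixpoint, start Z0 = {t1, t2, t3, t7}, keep only states in Sat with every successor in Z. Z1 = {t2, t3}; fixed.
Sat(AG ~a) = {t2, t3}
Sat((AG ~a) | q) = {t1, t2, t3, t4, t5, t6}
Sat(EX ((AG ~a) | q)) = {s : some successor in {t1, t2, t3, t4, t5, t6}} = {t0, t1, t2, t3, t5, t6, t7}

{t0, t1, t2, t3, t5, t6, t7}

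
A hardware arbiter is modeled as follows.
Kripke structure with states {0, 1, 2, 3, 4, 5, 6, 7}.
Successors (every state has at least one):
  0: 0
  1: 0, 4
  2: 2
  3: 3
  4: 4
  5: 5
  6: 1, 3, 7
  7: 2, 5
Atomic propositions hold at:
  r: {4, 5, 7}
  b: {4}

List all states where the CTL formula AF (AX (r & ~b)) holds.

{5}

Sat(~b) = {0, 1, 2, 3, 5, 6, 7}
Sat(r & ~b) = {5, 7}
Sat(AX (r & ~b)) = {s : every successor in {5, 7}} = {5}
AF (AX (r & ~b)): least fixpoint, start Z0 = {5}, add states with every successor in Z. Already a fixed point.
Sat(AF (AX (r & ~b))) = {5}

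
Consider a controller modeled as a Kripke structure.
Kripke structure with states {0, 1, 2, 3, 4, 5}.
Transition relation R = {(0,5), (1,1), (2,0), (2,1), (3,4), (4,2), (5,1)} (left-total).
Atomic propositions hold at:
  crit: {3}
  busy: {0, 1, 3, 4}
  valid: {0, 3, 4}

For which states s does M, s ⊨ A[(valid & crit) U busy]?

Sat(valid & crit) = {3}
A[(valid & crit) U busy]: least fixpoint, start Z0 = Sat(busy) = {0, 1, 3, 4}, add states in Sat(valid & crit) with every successor in Z. Already a fixed point.
Sat(A[(valid & crit) U busy]) = {0, 1, 3, 4}

{0, 1, 3, 4}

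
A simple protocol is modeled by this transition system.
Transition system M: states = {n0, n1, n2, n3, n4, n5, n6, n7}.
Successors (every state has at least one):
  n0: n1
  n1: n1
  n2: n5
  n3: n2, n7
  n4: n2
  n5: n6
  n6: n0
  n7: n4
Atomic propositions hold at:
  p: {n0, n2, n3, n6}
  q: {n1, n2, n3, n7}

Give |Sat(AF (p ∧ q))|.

4

Sat(p ∧ q) = {n2, n3}
AF (p ∧ q): least fixpoint, start Z0 = {n2, n3}, add states with every successor in Z. Z1 = {n2, n3, n4}; Z2 = {n2, n3, n4, n7}; fixed.
Sat(AF (p ∧ q)) = {n2, n3, n4, n7}
|Sat(AF (p ∧ q))| = |{n2, n3, n4, n7}| = 4.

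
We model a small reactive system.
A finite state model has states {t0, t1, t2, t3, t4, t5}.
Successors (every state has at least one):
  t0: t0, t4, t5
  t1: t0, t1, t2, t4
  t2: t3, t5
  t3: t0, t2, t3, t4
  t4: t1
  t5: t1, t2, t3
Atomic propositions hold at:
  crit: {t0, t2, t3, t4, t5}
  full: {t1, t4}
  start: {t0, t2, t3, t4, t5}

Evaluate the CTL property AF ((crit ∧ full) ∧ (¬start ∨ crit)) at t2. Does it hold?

Sat(crit ∧ full) = {t4}
Sat(¬start) = {t1}
Sat(¬start ∨ crit) = {t0, t1, t2, t3, t4, t5}
Sat((crit ∧ full) ∧ (¬start ∨ crit)) = {t4}
AF ((crit ∧ full) ∧ (¬start ∨ crit)): least fixpoint, start Z0 = {t4}, add states with every successor in Z. Already a fixed point.
Sat(AF ((crit ∧ full) ∧ (¬start ∨ crit))) = {t4}
t2 ∉ Sat(AF ((crit ∧ full) ∧ (¬start ∨ crit))) = {t4}, so the formula does not hold at t2.

No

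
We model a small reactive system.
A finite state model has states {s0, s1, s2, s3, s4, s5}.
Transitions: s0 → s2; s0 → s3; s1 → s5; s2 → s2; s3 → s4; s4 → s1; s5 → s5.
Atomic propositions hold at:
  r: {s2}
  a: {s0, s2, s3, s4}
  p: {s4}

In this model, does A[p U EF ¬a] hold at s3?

Sat(¬a) = {s1, s5}
EF ¬a: least fixpoint, start Z0 = {s1, s5}, add states with some successor in Z. Z1 = {s1, s4, s5}; Z2 = {s1, s3, s4, s5}; Z3 = {s0, s1, s3, s4, s5}; fixed.
Sat(EF ¬a) = {s0, s1, s3, s4, s5}
A[p U EF ¬a]: least fixpoint, start Z0 = Sat(EF ¬a) = {s0, s1, s3, s4, s5}, add states in Sat(p) with every successor in Z. Already a fixed point.
Sat(A[p U EF ¬a]) = {s0, s1, s3, s4, s5}
s3 ∈ Sat(A[p U EF ¬a]) = {s0, s1, s3, s4, s5}, so the formula holds at s3.

Yes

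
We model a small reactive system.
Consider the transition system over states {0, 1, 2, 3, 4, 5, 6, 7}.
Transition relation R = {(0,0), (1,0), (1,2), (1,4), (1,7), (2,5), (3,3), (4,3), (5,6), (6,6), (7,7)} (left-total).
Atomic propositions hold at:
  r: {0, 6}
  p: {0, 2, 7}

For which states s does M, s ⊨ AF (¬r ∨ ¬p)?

{1, 2, 3, 4, 5, 6, 7}

Sat(¬r) = {1, 2, 3, 4, 5, 7}
Sat(¬p) = {1, 3, 4, 5, 6}
Sat(¬r ∨ ¬p) = {1, 2, 3, 4, 5, 6, 7}
AF (¬r ∨ ¬p): least fixpoint, start Z0 = {1, 2, 3, 4, 5, 6, 7}, add states with every successor in Z. Already a fixed point.
Sat(AF (¬r ∨ ¬p)) = {1, 2, 3, 4, 5, 6, 7}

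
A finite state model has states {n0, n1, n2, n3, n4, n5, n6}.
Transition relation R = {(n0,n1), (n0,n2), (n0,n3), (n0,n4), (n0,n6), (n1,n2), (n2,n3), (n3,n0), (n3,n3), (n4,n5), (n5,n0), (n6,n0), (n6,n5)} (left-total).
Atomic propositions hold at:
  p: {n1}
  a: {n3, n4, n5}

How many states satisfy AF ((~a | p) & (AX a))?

Sat(~a) = {n0, n1, n2, n6}
Sat(~a | p) = {n0, n1, n2, n6}
Sat(AX a) = {s : every successor in {n3, n4, n5}} = {n2, n4}
Sat((~a | p) & (AX a)) = {n2}
AF ((~a | p) & (AX a)): least fixpoint, start Z0 = {n2}, add states with every successor in Z. Z1 = {n1, n2}; fixed.
Sat(AF ((~a | p) & (AX a))) = {n1, n2}
|Sat(AF ((~a | p) & (AX a)))| = |{n1, n2}| = 2.

2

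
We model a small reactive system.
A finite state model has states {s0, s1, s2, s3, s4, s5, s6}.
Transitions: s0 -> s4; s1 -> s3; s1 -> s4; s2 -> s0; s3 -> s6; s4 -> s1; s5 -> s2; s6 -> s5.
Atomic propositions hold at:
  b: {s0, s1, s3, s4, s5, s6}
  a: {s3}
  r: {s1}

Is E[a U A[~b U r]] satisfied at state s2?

No

Sat(~b) = {s2}
A[~b U r]: least fixpoint, start Z0 = Sat(r) = {s1}, add states in Sat(~b) with every successor in Z. Already a fixed point.
Sat(A[~b U r]) = {s1}
E[a U A[~b U r]]: least fixpoint, start Z0 = Sat(A[~b U r]) = {s1}, add states in Sat(a) with some successor in Z. Already a fixed point.
Sat(E[a U A[~b U r]]) = {s1}
s2 ∉ Sat(E[a U A[~b U r]]) = {s1}, so the formula does not hold at s2.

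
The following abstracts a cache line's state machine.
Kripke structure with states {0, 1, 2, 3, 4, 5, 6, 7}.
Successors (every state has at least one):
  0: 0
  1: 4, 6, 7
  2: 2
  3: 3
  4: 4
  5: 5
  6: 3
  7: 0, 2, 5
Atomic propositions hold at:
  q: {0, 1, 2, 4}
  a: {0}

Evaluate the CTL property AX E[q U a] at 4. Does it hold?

E[q U a]: least fixpoint, start Z0 = Sat(a) = {0}, add states in Sat(q) with some successor in Z. Already a fixed point.
Sat(E[q U a]) = {0}
Sat(AX E[q U a]) = {s : every successor in {0}} = {0}
4 ∉ Sat(AX E[q U a]) = {0}, so the formula does not hold at 4.

No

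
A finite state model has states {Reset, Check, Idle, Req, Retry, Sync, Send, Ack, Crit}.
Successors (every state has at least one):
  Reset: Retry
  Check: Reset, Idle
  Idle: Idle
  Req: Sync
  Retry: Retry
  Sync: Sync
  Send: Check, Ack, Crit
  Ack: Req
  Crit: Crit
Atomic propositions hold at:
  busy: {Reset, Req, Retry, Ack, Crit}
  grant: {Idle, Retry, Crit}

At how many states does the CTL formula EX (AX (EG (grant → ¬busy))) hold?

Sat(¬busy) = {Check, Idle, Sync, Send}
Sat(grant → ¬busy) = {Reset, Check, Idle, Req, Sync, Send, Ack}
EG (grant → ¬busy): greatest fixpoint, start Z0 = {Reset, Check, Idle, Req, Sync, Send, Ack}, keep only states in Sat with some successor in Z. Z1 = {Check, Idle, Req, Sync, Send, Ack}; fixed.
Sat(EG (grant → ¬busy)) = {Check, Idle, Req, Sync, Send, Ack}
Sat(AX (EG (grant → ¬busy))) = {s : every successor in {Check, Idle, Req, Sync, Send, Ack}} = {Idle, Req, Sync, Ack}
Sat(EX (AX (EG (grant → ¬busy)))) = {s : some successor in {Idle, Req, Sync, Ack}} = {Check, Idle, Req, Sync, Send, Ack}
|Sat(EX (AX (EG (grant → ¬busy))))| = |{Check, Idle, Req, Sync, Send, Ack}| = 6.

6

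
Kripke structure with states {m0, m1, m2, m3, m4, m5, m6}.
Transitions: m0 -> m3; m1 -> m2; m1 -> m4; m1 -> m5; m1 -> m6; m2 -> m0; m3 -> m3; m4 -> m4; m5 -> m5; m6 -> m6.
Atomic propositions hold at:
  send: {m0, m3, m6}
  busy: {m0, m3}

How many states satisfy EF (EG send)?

5

EG send: greatest fixpoint, start Z0 = {m0, m3, m6}, keep only states in Sat with some successor in Z. Already a fixed point.
Sat(EG send) = {m0, m3, m6}
EF (EG send): least fixpoint, start Z0 = {m0, m3, m6}, add states with some successor in Z. Z1 = {m0, m1, m2, m3, m6}; fixed.
Sat(EF (EG send)) = {m0, m1, m2, m3, m6}
|Sat(EF (EG send))| = |{m0, m1, m2, m3, m6}| = 5.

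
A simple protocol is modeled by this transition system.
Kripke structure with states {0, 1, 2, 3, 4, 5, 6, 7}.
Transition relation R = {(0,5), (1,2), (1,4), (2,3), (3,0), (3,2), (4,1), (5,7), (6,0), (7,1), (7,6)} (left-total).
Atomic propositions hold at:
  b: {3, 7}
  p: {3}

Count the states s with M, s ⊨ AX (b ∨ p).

2

Sat(b ∨ p) = {3, 7}
Sat(AX (b ∨ p)) = {s : every successor in {3, 7}} = {2, 5}
|Sat(AX (b ∨ p))| = |{2, 5}| = 2.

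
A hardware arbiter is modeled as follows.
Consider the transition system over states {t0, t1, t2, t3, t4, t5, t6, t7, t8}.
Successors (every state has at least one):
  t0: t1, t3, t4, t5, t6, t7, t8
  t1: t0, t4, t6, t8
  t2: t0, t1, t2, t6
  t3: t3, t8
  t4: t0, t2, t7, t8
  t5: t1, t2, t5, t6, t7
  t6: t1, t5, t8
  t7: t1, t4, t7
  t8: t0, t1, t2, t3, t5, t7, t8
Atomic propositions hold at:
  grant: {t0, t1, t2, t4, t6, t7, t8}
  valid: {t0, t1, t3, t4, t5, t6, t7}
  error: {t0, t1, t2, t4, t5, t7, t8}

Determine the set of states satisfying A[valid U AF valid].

AF valid: least fixpoint, start Z0 = {t0, t1, t3, t4, t5, t6, t7}, add states with every successor in Z. Already a fixed point.
Sat(AF valid) = {t0, t1, t3, t4, t5, t6, t7}
A[valid U AF valid]: least fixpoint, start Z0 = Sat(AF valid) = {t0, t1, t3, t4, t5, t6, t7}, add states in Sat(valid) with every successor in Z. Already a fixed point.
Sat(A[valid U AF valid]) = {t0, t1, t3, t4, t5, t6, t7}

{t0, t1, t3, t4, t5, t6, t7}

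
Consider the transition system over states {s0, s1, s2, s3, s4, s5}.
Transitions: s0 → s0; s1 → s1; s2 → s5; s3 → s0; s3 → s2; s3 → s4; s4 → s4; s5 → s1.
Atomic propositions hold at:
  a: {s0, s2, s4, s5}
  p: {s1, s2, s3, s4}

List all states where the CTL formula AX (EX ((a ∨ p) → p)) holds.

Sat(a ∨ p) = {s0, s1, s2, s3, s4, s5}
Sat((a ∨ p) → p) = {s1, s2, s3, s4}
Sat(EX ((a ∨ p) → p)) = {s : some successor in {s1, s2, s3, s4}} = {s1, s3, s4, s5}
Sat(AX (EX ((a ∨ p) → p))) = {s : every successor in {s1, s3, s4, s5}} = {s1, s2, s4, s5}

{s1, s2, s4, s5}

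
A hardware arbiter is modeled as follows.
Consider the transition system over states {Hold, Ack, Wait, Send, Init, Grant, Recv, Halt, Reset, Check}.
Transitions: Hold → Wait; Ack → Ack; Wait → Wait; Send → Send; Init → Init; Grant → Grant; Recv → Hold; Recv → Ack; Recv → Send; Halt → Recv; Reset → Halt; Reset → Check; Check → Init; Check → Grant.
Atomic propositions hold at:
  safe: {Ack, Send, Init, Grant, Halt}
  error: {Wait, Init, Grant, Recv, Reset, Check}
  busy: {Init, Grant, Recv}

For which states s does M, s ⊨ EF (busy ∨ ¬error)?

Sat(¬error) = {Hold, Ack, Send, Halt}
Sat(busy ∨ ¬error) = {Hold, Ack, Send, Init, Grant, Recv, Halt}
EF (busy ∨ ¬error): least fixpoint, start Z0 = {Hold, Ack, Send, Init, Grant, Recv, Halt}, add states with some successor in Z. Z1 = {Hold, Ack, Send, Init, Grant, Recv, Halt, Reset, Check}; fixed.
Sat(EF (busy ∨ ¬error)) = {Hold, Ack, Send, Init, Grant, Recv, Halt, Reset, Check}

{Hold, Ack, Send, Init, Grant, Recv, Halt, Reset, Check}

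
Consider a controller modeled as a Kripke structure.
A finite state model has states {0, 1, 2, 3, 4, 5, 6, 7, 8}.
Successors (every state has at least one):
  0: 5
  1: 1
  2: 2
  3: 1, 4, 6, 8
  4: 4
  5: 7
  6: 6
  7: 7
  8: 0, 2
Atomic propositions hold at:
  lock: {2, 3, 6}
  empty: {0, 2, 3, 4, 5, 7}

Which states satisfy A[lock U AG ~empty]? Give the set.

Sat(~empty) = {1, 6, 8}
AG ~empty: greatest fixpoint, start Z0 = {1, 6, 8}, keep only states in Sat with every successor in Z. Z1 = {1, 6}; fixed.
Sat(AG ~empty) = {1, 6}
A[lock U AG ~empty]: least fixpoint, start Z0 = Sat(AG ~empty) = {1, 6}, add states in Sat(lock) with every successor in Z. Already a fixed point.
Sat(A[lock U AG ~empty]) = {1, 6}

{1, 6}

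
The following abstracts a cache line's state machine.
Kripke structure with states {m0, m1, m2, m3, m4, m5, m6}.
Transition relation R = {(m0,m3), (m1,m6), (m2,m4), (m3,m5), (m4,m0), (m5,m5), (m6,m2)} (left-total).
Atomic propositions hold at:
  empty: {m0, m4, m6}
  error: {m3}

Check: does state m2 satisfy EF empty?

EF empty: least fixpoint, start Z0 = {m0, m4, m6}, add states with some successor in Z. Z1 = {m0, m1, m2, m4, m6}; fixed.
Sat(EF empty) = {m0, m1, m2, m4, m6}
m2 ∈ Sat(EF empty) = {m0, m1, m2, m4, m6}, so the formula holds at m2.

Yes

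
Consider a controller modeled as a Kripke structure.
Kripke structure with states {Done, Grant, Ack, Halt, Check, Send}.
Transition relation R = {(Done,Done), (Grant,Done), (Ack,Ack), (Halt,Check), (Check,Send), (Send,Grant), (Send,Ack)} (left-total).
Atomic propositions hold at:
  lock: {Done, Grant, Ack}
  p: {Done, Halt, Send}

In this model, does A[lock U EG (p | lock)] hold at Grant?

Yes

Sat(p | lock) = {Done, Grant, Ack, Halt, Send}
EG (p | lock): greatest fixpoint, start Z0 = {Done, Grant, Ack, Halt, Send}, keep only states in Sat with some successor in Z. Z1 = {Done, Grant, Ack, Send}; fixed.
Sat(EG (p | lock)) = {Done, Grant, Ack, Send}
A[lock U EG (p | lock)]: least fixpoint, start Z0 = Sat(EG (p | lock)) = {Done, Grant, Ack, Send}, add states in Sat(lock) with every successor in Z. Already a fixed point.
Sat(A[lock U EG (p | lock)]) = {Done, Grant, Ack, Send}
Grant ∈ Sat(A[lock U EG (p | lock)]) = {Done, Grant, Ack, Send}, so the formula holds at Grant.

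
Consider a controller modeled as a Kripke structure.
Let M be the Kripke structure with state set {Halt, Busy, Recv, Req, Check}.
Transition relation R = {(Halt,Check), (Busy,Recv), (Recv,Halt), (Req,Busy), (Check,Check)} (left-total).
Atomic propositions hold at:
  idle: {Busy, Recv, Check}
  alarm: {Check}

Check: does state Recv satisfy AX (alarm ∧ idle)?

Sat(alarm ∧ idle) = {Check}
Sat(AX (alarm ∧ idle)) = {s : every successor in {Check}} = {Halt, Check}
Recv ∉ Sat(AX (alarm ∧ idle)) = {Halt, Check}, so the formula does not hold at Recv.

No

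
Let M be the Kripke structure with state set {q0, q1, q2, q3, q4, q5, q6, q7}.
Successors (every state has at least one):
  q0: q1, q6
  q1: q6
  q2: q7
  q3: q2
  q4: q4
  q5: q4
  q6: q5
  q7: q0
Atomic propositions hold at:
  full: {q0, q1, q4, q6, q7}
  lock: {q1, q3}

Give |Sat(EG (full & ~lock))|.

Sat(~lock) = {q0, q2, q4, q5, q6, q7}
Sat(full & ~lock) = {q0, q4, q6, q7}
EG (full & ~lock): greatest fixpoint, start Z0 = {q0, q4, q6, q7}, keep only states in Sat with some successor in Z. Z1 = {q0, q4, q7}; Z2 = {q4, q7}; Z3 = {q4}; fixed.
Sat(EG (full & ~lock)) = {q4}
|Sat(EG (full & ~lock))| = |{q4}| = 1.

1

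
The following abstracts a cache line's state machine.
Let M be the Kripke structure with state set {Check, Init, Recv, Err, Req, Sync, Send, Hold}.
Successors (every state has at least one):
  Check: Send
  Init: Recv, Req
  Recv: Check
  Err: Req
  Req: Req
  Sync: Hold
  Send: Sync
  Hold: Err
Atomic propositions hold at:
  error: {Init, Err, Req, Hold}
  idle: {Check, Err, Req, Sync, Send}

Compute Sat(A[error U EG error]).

EG error: greatest fixpoint, start Z0 = {Init, Err, Req, Hold}, keep only states in Sat with some successor in Z. Already a fixed point.
Sat(EG error) = {Init, Err, Req, Hold}
A[error U EG error]: least fixpoint, start Z0 = Sat(EG error) = {Init, Err, Req, Hold}, add states in Sat(error) with every successor in Z. Already a fixed point.
Sat(A[error U EG error]) = {Init, Err, Req, Hold}

{Init, Err, Req, Hold}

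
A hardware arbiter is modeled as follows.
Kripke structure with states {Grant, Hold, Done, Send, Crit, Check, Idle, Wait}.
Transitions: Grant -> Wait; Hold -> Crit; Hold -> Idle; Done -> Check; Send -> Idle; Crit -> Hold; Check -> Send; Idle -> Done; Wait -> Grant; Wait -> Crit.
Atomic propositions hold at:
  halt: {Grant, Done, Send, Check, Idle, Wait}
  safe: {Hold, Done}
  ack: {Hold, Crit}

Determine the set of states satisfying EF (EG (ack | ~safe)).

Sat(~safe) = {Grant, Send, Crit, Check, Idle, Wait}
Sat(ack | ~safe) = {Grant, Hold, Send, Crit, Check, Idle, Wait}
EG (ack | ~safe): greatest fixpoint, start Z0 = {Grant, Hold, Send, Crit, Check, Idle, Wait}, keep only states in Sat with some successor in Z. Z1 = {Grant, Hold, Send, Crit, Check, Wait}; Z2 = {Grant, Hold, Crit, Check, Wait}; Z3 = {Grant, Hold, Crit, Wait}; fixed.
Sat(EG (ack | ~safe)) = {Grant, Hold, Crit, Wait}
EF (EG (ack | ~safe)): least fixpoint, start Z0 = {Grant, Hold, Crit, Wait}, add states with some successor in Z. Already a fixed point.
Sat(EF (EG (ack | ~safe))) = {Grant, Hold, Crit, Wait}

{Grant, Hold, Crit, Wait}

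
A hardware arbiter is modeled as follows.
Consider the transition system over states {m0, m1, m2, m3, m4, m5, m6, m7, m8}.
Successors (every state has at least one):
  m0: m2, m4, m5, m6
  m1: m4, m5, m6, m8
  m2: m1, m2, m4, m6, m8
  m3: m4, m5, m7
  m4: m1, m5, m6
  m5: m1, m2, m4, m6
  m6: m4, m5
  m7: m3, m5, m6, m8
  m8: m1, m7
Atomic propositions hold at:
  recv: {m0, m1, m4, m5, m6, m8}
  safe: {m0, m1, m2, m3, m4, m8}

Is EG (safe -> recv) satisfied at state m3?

No

Sat(safe -> recv) = {m0, m1, m4, m5, m6, m7, m8}
EG (safe -> recv): greatest fixpoint, start Z0 = {m0, m1, m4, m5, m6, m7, m8}, keep only states in Sat with some successor in Z. Already a fixed point.
Sat(EG (safe -> recv)) = {m0, m1, m4, m5, m6, m7, m8}
m3 ∉ Sat(EG (safe -> recv)) = {m0, m1, m4, m5, m6, m7, m8}, so the formula does not hold at m3.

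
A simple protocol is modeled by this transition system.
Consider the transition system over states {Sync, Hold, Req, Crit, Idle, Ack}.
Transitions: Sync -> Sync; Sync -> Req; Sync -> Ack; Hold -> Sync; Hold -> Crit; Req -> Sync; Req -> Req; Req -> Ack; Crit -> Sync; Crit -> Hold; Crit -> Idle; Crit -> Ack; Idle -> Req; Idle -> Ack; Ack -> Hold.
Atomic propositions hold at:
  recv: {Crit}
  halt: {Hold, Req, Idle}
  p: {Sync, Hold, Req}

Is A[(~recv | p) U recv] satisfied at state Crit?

Sat(~recv) = {Sync, Hold, Req, Idle, Ack}
Sat(~recv | p) = {Sync, Hold, Req, Idle, Ack}
A[(~recv | p) U recv]: least fixpoint, start Z0 = Sat(recv) = {Crit}, add states in Sat(~recv | p) with every successor in Z. Already a fixed point.
Sat(A[(~recv | p) U recv]) = {Crit}
Crit ∈ Sat(A[(~recv | p) U recv]) = {Crit}, so the formula holds at Crit.

Yes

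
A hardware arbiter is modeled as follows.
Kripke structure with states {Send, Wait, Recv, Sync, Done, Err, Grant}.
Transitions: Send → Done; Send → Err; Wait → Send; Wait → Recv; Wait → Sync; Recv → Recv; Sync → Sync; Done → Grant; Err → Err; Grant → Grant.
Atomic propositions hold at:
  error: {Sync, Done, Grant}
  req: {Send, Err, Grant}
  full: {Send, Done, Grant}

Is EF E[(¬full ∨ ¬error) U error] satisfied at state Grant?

Yes

Sat(¬full) = {Wait, Recv, Sync, Err}
Sat(¬error) = {Send, Wait, Recv, Err}
Sat(¬full ∨ ¬error) = {Send, Wait, Recv, Sync, Err}
E[(¬full ∨ ¬error) U error]: least fixpoint, start Z0 = Sat(error) = {Sync, Done, Grant}, add states in Sat(¬full ∨ ¬error) with some successor in Z. Z1 = {Send, Wait, Sync, Done, Grant}; fixed.
Sat(E[(¬full ∨ ¬error) U error]) = {Send, Wait, Sync, Done, Grant}
EF E[(¬full ∨ ¬error) U error]: least fixpoint, start Z0 = {Send, Wait, Sync, Done, Grant}, add states with some successor in Z. Already a fixed point.
Sat(EF E[(¬full ∨ ¬error) U error]) = {Send, Wait, Sync, Done, Grant}
Grant ∈ Sat(EF E[(¬full ∨ ¬error) U error]) = {Send, Wait, Sync, Done, Grant}, so the formula holds at Grant.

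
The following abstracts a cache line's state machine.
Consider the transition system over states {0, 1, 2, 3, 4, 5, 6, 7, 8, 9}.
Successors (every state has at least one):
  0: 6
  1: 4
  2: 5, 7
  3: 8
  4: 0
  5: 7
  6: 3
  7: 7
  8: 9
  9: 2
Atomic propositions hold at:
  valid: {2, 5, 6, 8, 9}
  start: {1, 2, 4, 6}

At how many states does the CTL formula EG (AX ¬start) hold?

Sat(¬start) = {0, 3, 5, 7, 8, 9}
Sat(AX ¬start) = {s : every successor in {0, 3, 5, 7, 8, 9}} = {2, 3, 4, 5, 6, 7, 8}
EG (AX ¬start): greatest fixpoint, start Z0 = {2, 3, 4, 5, 6, 7, 8}, keep only states in Sat with some successor in Z. Z1 = {2, 3, 5, 6, 7}; Z2 = {2, 5, 6, 7}; Z3 = {2, 5, 7}; fixed.
Sat(EG (AX ¬start)) = {2, 5, 7}
|Sat(EG (AX ¬start))| = |{2, 5, 7}| = 3.

3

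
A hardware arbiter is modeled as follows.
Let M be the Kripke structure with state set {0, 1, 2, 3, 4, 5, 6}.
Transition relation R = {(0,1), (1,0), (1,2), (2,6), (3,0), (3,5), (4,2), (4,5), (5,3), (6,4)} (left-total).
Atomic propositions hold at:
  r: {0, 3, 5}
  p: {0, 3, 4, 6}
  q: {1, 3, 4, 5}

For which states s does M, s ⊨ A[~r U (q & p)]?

{2, 3, 4, 6}

Sat(~r) = {1, 2, 4, 6}
Sat(q & p) = {3, 4}
A[~r U (q & p)]: least fixpoint, start Z0 = Sat((q & p)) = {3, 4}, add states in Sat(~r) with every successor in Z. Z1 = {3, 4, 6}; Z2 = {2, 3, 4, 6}; fixed.
Sat(A[~r U (q & p)]) = {2, 3, 4, 6}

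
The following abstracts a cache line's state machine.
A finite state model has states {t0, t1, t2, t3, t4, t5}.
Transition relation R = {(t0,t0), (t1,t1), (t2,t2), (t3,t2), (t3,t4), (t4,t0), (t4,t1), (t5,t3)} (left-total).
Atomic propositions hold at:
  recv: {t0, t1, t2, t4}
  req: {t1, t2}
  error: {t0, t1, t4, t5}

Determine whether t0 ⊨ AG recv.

AG recv: greatest fixpoint, start Z0 = {t0, t1, t2, t4}, keep only states in Sat with every successor in Z. Already a fixed point.
Sat(AG recv) = {t0, t1, t2, t4}
t0 ∈ Sat(AG recv) = {t0, t1, t2, t4}, so the formula holds at t0.

Yes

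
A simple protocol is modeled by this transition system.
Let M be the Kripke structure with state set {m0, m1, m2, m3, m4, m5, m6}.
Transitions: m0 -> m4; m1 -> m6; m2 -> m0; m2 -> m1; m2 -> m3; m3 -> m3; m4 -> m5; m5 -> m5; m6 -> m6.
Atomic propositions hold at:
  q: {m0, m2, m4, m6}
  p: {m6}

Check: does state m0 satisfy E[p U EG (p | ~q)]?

No

Sat(~q) = {m1, m3, m5}
Sat(p | ~q) = {m1, m3, m5, m6}
EG (p | ~q): greatest fixpoint, start Z0 = {m1, m3, m5, m6}, keep only states in Sat with some successor in Z. Already a fixed point.
Sat(EG (p | ~q)) = {m1, m3, m5, m6}
E[p U EG (p | ~q)]: least fixpoint, start Z0 = Sat(EG (p | ~q)) = {m1, m3, m5, m6}, add states in Sat(p) with some successor in Z. Already a fixed point.
Sat(E[p U EG (p | ~q)]) = {m1, m3, m5, m6}
m0 ∉ Sat(E[p U EG (p | ~q)]) = {m1, m3, m5, m6}, so the formula does not hold at m0.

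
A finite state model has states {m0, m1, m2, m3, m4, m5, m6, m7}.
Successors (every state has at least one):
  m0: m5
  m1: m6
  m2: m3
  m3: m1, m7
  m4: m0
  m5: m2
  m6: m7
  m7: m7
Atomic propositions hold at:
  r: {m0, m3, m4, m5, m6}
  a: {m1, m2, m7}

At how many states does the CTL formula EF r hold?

7

EF r: least fixpoint, start Z0 = {m0, m3, m4, m5, m6}, add states with some successor in Z. Z1 = {m0, m1, m2, m3, m4, m5, m6}; fixed.
Sat(EF r) = {m0, m1, m2, m3, m4, m5, m6}
|Sat(EF r)| = |{m0, m1, m2, m3, m4, m5, m6}| = 7.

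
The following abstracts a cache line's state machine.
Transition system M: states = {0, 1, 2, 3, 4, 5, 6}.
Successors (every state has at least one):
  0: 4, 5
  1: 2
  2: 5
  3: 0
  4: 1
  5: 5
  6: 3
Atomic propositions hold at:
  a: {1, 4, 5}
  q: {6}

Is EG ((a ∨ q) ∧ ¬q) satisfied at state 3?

No

Sat(a ∨ q) = {1, 4, 5, 6}
Sat(¬q) = {0, 1, 2, 3, 4, 5}
Sat((a ∨ q) ∧ ¬q) = {1, 4, 5}
EG ((a ∨ q) ∧ ¬q): greatest fixpoint, start Z0 = {1, 4, 5}, keep only states in Sat with some successor in Z. Z1 = {4, 5}; Z2 = {5}; fixed.
Sat(EG ((a ∨ q) ∧ ¬q)) = {5}
3 ∉ Sat(EG ((a ∨ q) ∧ ¬q)) = {5}, so the formula does not hold at 3.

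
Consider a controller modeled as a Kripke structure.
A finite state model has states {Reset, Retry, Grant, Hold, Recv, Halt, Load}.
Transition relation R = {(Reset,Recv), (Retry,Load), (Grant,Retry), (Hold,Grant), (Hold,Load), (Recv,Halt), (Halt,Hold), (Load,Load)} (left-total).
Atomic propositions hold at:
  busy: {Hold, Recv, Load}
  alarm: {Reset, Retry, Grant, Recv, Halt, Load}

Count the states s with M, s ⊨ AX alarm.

Sat(AX alarm) = {s : every successor in {Reset, Retry, Grant, Recv, Halt, Load}} = {Reset, Retry, Grant, Hold, Recv, Load}
|Sat(AX alarm)| = |{Reset, Retry, Grant, Hold, Recv, Load}| = 6.

6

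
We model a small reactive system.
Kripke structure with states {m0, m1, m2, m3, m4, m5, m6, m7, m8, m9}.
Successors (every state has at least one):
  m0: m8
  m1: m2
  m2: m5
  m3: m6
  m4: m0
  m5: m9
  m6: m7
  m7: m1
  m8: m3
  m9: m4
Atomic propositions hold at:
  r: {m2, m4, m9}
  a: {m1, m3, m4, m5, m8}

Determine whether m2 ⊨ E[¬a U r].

Yes

Sat(¬a) = {m0, m2, m6, m7, m9}
E[¬a U r]: least fixpoint, start Z0 = Sat(r) = {m2, m4, m9}, add states in Sat(¬a) with some successor in Z. Already a fixed point.
Sat(E[¬a U r]) = {m2, m4, m9}
m2 ∈ Sat(E[¬a U r]) = {m2, m4, m9}, so the formula holds at m2.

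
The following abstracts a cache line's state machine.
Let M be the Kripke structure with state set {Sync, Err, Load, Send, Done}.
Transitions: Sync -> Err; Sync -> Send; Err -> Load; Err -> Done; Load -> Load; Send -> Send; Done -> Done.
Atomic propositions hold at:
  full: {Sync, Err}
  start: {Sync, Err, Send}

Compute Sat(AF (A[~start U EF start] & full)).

{Sync, Err}

Sat(~start) = {Load, Done}
EF start: least fixpoint, start Z0 = {Sync, Err, Send}, add states with some successor in Z. Already a fixed point.
Sat(EF start) = {Sync, Err, Send}
A[~start U EF start]: least fixpoint, start Z0 = Sat(EF start) = {Sync, Err, Send}, add states in Sat(~start) with every successor in Z. Already a fixed point.
Sat(A[~start U EF start]) = {Sync, Err, Send}
Sat(A[~start U EF start] & full) = {Sync, Err}
AF (A[~start U EF start] & full): least fixpoint, start Z0 = {Sync, Err}, add states with every successor in Z. Already a fixed point.
Sat(AF (A[~start U EF start] & full)) = {Sync, Err}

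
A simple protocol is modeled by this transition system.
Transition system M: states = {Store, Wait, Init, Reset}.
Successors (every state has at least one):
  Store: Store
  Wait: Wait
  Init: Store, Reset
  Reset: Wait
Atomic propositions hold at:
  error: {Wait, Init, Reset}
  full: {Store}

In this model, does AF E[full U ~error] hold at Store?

Yes

Sat(~error) = {Store}
E[full U ~error]: least fixpoint, start Z0 = Sat(~error) = {Store}, add states in Sat(full) with some successor in Z. Already a fixed point.
Sat(E[full U ~error]) = {Store}
AF E[full U ~error]: least fixpoint, start Z0 = {Store}, add states with every successor in Z. Already a fixed point.
Sat(AF E[full U ~error]) = {Store}
Store ∈ Sat(AF E[full U ~error]) = {Store}, so the formula holds at Store.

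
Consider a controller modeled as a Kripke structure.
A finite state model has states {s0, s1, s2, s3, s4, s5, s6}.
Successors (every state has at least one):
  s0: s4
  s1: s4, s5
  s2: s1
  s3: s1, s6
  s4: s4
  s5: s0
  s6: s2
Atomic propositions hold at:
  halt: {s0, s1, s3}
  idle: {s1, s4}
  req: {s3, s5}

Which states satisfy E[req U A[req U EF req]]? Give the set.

{s1, s2, s3, s5, s6}

EF req: least fixpoint, start Z0 = {s3, s5}, add states with some successor in Z. Z1 = {s1, s3, s5}; Z2 = {s1, s2, s3, s5}; Z3 = {s1, s2, s3, s5, s6}; fixed.
Sat(EF req) = {s1, s2, s3, s5, s6}
A[req U EF req]: least fixpoint, start Z0 = Sat(EF req) = {s1, s2, s3, s5, s6}, add states in Sat(req) with every successor in Z. Already a fixed point.
Sat(A[req U EF req]) = {s1, s2, s3, s5, s6}
E[req U A[req U EF req]]: least fixpoint, start Z0 = Sat(A[req U EF req]) = {s1, s2, s3, s5, s6}, add states in Sat(req) with some successor in Z. Already a fixed point.
Sat(E[req U A[req U EF req]]) = {s1, s2, s3, s5, s6}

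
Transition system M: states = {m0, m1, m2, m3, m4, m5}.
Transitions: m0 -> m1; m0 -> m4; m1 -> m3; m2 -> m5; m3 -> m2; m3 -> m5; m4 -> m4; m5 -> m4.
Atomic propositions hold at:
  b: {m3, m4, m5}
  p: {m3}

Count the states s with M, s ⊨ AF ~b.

3

Sat(~b) = {m0, m1, m2}
AF ~b: least fixpoint, start Z0 = {m0, m1, m2}, add states with every successor in Z. Already a fixed point.
Sat(AF ~b) = {m0, m1, m2}
|Sat(AF ~b)| = |{m0, m1, m2}| = 3.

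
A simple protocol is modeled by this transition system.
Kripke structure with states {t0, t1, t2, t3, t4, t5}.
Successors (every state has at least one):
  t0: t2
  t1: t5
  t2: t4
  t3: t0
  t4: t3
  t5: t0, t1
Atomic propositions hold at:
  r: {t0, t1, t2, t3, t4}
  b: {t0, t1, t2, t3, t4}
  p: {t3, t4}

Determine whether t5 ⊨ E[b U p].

No

E[b U p]: least fixpoint, start Z0 = Sat(p) = {t3, t4}, add states in Sat(b) with some successor in Z. Z1 = {t2, t3, t4}; Z2 = {t0, t2, t3, t4}; fixed.
Sat(E[b U p]) = {t0, t2, t3, t4}
t5 ∉ Sat(E[b U p]) = {t0, t2, t3, t4}, so the formula does not hold at t5.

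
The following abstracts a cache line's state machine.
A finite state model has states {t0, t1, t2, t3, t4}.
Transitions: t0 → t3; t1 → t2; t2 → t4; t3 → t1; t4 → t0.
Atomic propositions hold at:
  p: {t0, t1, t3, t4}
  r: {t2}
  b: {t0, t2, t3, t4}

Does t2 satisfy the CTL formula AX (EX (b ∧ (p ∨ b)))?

Yes

Sat(p ∨ b) = {t0, t1, t2, t3, t4}
Sat(b ∧ (p ∨ b)) = {t0, t2, t3, t4}
Sat(EX (b ∧ (p ∨ b))) = {s : some successor in {t0, t2, t3, t4}} = {t0, t1, t2, t4}
Sat(AX (EX (b ∧ (p ∨ b)))) = {s : every successor in {t0, t1, t2, t4}} = {t1, t2, t3, t4}
t2 ∈ Sat(AX (EX (b ∧ (p ∨ b)))) = {t1, t2, t3, t4}, so the formula holds at t2.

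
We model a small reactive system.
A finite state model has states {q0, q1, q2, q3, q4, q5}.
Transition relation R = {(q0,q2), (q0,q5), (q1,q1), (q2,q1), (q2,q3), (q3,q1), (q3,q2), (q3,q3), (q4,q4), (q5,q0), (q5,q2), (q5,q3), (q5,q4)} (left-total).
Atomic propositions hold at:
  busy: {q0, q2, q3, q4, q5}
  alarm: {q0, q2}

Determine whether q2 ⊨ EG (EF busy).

EF busy: least fixpoint, start Z0 = {q0, q2, q3, q4, q5}, add states with some successor in Z. Already a fixed point.
Sat(EF busy) = {q0, q2, q3, q4, q5}
EG (EF busy): greatest fixpoint, start Z0 = {q0, q2, q3, q4, q5}, keep only states in Sat with some successor in Z. Already a fixed point.
Sat(EG (EF busy)) = {q0, q2, q3, q4, q5}
q2 ∈ Sat(EG (EF busy)) = {q0, q2, q3, q4, q5}, so the formula holds at q2.

Yes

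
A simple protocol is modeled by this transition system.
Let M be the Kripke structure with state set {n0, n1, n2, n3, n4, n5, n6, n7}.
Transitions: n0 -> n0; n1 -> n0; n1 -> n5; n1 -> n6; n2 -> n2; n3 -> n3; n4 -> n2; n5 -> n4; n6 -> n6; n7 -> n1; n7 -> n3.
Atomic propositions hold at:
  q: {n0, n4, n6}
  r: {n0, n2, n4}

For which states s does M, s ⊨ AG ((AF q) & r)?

AF q: least fixpoint, start Z0 = {n0, n4, n6}, add states with every successor in Z. Z1 = {n0, n4, n5, n6}; Z2 = {n0, n1, n4, n5, n6}; fixed.
Sat(AF q) = {n0, n1, n4, n5, n6}
Sat((AF q) & r) = {n0, n4}
AG ((AF q) & r): greatest fixpoint, start Z0 = {n0, n4}, keep only states in Sat with every successor in Z. Z1 = {n0}; fixed.
Sat(AG ((AF q) & r)) = {n0}

{n0}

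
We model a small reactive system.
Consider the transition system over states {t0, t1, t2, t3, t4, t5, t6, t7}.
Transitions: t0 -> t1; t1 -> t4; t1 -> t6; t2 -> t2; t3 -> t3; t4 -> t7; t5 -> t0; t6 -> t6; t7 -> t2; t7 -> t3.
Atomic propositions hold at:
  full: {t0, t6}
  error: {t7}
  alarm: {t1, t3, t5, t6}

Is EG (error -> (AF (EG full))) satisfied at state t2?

EG full: greatest fixpoint, start Z0 = {t0, t6}, keep only states in Sat with some successor in Z. Z1 = {t6}; fixed.
Sat(EG full) = {t6}
AF (EG full): least fixpoint, start Z0 = {t6}, add states with every successor in Z. Already a fixed point.
Sat(AF (EG full)) = {t6}
Sat(error -> (AF (EG full))) = {t0, t1, t2, t3, t4, t5, t6}
EG (error -> (AF (EG full))): greatest fixpoint, start Z0 = {t0, t1, t2, t3, t4, t5, t6}, keep only states in Sat with some successor in Z. Z1 = {t0, t1, t2, t3, t5, t6}; fixed.
Sat(EG (error -> (AF (EG full)))) = {t0, t1, t2, t3, t5, t6}
t2 ∈ Sat(EG (error -> (AF (EG full)))) = {t0, t1, t2, t3, t5, t6}, so the formula holds at t2.

Yes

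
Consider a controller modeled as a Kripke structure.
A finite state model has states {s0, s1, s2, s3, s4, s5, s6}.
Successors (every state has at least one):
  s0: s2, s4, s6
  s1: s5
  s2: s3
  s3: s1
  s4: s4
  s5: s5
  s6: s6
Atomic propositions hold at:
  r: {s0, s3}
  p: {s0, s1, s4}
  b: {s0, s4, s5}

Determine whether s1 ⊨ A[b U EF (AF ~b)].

Sat(~b) = {s1, s2, s3, s6}
AF ~b: least fixpoint, start Z0 = {s1, s2, s3, s6}, add states with every successor in Z. Already a fixed point.
Sat(AF ~b) = {s1, s2, s3, s6}
EF (AF ~b): least fixpoint, start Z0 = {s1, s2, s3, s6}, add states with some successor in Z. Z1 = {s0, s1, s2, s3, s6}; fixed.
Sat(EF (AF ~b)) = {s0, s1, s2, s3, s6}
A[b U EF (AF ~b)]: least fixpoint, start Z0 = Sat(EF (AF ~b)) = {s0, s1, s2, s3, s6}, add states in Sat(b) with every successor in Z. Already a fixed point.
Sat(A[b U EF (AF ~b)]) = {s0, s1, s2, s3, s6}
s1 ∈ Sat(A[b U EF (AF ~b)]) = {s0, s1, s2, s3, s6}, so the formula holds at s1.

Yes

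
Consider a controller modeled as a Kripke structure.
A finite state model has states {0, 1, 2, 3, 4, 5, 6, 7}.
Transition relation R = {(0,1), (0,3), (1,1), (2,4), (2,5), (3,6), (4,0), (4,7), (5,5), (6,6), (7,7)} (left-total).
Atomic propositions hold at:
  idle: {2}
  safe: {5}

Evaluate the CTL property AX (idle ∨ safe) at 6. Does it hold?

No

Sat(idle ∨ safe) = {2, 5}
Sat(AX (idle ∨ safe)) = {s : every successor in {2, 5}} = {5}
6 ∉ Sat(AX (idle ∨ safe)) = {5}, so the formula does not hold at 6.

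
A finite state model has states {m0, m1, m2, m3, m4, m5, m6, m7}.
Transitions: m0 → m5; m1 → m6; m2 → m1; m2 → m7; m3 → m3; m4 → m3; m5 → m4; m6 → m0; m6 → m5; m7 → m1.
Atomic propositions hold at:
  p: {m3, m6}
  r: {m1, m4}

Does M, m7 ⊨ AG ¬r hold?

Sat(¬r) = {m0, m2, m3, m5, m6, m7}
AG ¬r: greatest fixpoint, start Z0 = {m0, m2, m3, m5, m6, m7}, keep only states in Sat with every successor in Z. Z1 = {m0, m3, m6}; Z2 = {m3}; fixed.
Sat(AG ¬r) = {m3}
m7 ∉ Sat(AG ¬r) = {m3}, so the formula does not hold at m7.

No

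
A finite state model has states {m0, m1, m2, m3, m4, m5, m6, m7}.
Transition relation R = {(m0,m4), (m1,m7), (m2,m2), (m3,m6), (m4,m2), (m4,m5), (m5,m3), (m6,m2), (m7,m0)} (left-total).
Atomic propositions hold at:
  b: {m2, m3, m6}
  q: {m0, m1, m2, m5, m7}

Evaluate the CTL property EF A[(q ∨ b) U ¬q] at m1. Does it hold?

Sat(q ∨ b) = {m0, m1, m2, m3, m5, m6, m7}
Sat(¬q) = {m3, m4, m6}
A[(q ∨ b) U ¬q]: least fixpoint, start Z0 = Sat(¬q) = {m3, m4, m6}, add states in Sat(q ∨ b) with every successor in Z. Z1 = {m0, m3, m4, m5, m6}; Z2 = {m0, m3, m4, m5, m6, m7}; Z3 = {m0, m1, m3, m4, m5, m6, m7}; fixed.
Sat(A[(q ∨ b) U ¬q]) = {m0, m1, m3, m4, m5, m6, m7}
EF A[(q ∨ b) U ¬q]: least fixpoint, start Z0 = {m0, m1, m3, m4, m5, m6, m7}, add states with some successor in Z. Already a fixed point.
Sat(EF A[(q ∨ b) U ¬q]) = {m0, m1, m3, m4, m5, m6, m7}
m1 ∈ Sat(EF A[(q ∨ b) U ¬q]) = {m0, m1, m3, m4, m5, m6, m7}, so the formula holds at m1.

Yes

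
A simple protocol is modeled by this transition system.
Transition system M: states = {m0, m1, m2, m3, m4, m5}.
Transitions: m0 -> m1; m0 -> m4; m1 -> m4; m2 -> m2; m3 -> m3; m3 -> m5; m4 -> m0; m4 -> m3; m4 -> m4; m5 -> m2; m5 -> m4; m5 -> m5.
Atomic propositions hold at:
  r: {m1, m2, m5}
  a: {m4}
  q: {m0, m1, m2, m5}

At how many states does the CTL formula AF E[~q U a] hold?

3

Sat(~q) = {m3, m4}
E[~q U a]: least fixpoint, start Z0 = Sat(a) = {m4}, add states in Sat(~q) with some successor in Z. Already a fixed point.
Sat(E[~q U a]) = {m4}
AF E[~q U a]: least fixpoint, start Z0 = {m4}, add states with every successor in Z. Z1 = {m1, m4}; Z2 = {m0, m1, m4}; fixed.
Sat(AF E[~q U a]) = {m0, m1, m4}
|Sat(AF E[~q U a])| = |{m0, m1, m4}| = 3.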